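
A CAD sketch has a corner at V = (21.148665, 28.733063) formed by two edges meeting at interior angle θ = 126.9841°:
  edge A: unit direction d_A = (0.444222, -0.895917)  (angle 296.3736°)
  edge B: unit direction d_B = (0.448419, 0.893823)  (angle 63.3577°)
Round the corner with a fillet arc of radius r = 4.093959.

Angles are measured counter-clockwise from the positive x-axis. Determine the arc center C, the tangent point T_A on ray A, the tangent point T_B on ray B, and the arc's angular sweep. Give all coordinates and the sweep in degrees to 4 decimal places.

center=(25.7236,28.7223) T_A=(22.0557,26.9037) T_B=(22.0643,30.5581) sweep=53.0159

bisector direction at 359.8657° = (0.999997,-0.002345)
center distance |VC| = r/sin(θ/2) = 4.093959/sin(63.4920°) = 4.574908
C = V + |VC|·bis = (25.7236,28.7223)
T_A = V + ((C−V)·d_A)·d_A = V + 2.0419·d_A = (22.0557,26.9037)
T_B = V + ((C−V)·d_B)·d_B = V + 2.0419·d_B = (22.0643,30.5581)
sweep = 180° − θ = 53.0159°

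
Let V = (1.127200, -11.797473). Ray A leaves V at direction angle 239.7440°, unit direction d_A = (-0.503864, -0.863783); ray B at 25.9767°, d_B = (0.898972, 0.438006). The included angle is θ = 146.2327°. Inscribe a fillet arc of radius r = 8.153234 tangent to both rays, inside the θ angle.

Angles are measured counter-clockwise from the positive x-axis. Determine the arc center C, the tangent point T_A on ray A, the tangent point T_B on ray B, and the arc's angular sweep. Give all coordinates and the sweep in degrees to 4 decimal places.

bisector direction at 312.8603° = (0.680214,-0.733014)
center distance |VC| = r/sin(θ/2) = 8.153234/sin(73.1163°) = 8.520497
C = V + |VC|·bis = (6.9230,-18.0431)
T_A = V + ((C−V)·d_A)·d_A = V + 2.4746·d_A = (-0.1197,-13.9350)
T_B = V + ((C−V)·d_B)·d_B = V + 2.4746·d_B = (3.3518,-10.7136)
sweep = 180° − θ = 33.7673°

center=(6.9230,-18.0431) T_A=(-0.1197,-13.9350) T_B=(3.3518,-10.7136) sweep=33.7673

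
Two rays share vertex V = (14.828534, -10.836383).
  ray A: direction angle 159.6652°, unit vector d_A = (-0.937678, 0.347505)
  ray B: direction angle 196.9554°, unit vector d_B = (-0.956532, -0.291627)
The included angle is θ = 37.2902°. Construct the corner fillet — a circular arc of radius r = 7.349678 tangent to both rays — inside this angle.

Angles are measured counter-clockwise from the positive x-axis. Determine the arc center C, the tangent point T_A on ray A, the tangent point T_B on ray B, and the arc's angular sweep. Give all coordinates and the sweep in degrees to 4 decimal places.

center=(-8.1504,-10.1585) T_A=(-5.5963,-3.2669) T_B=(-6.0070,-17.1887) sweep=142.7098

bisector direction at 178.3103° = (-0.999565,0.029487)
center distance |VC| = r/sin(θ/2) = 7.349678/sin(18.6451°) = 22.988919
C = V + |VC|·bis = (-8.1504,-10.1585)
T_A = V + ((C−V)·d_A)·d_A = V + 21.7824·d_A = (-5.5963,-3.2669)
T_B = V + ((C−V)·d_B)·d_B = V + 21.7824·d_B = (-6.0070,-17.1887)
sweep = 180° − θ = 142.7098°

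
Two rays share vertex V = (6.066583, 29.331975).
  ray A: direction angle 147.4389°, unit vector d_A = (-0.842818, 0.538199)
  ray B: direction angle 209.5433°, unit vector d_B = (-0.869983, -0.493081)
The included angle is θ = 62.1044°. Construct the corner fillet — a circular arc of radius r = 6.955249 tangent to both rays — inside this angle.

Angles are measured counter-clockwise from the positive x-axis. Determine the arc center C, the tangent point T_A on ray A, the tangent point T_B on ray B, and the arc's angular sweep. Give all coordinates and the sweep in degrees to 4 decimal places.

center=(-7.4126,29.6870) T_A=(-3.6693,35.5490) T_B=(-3.9831,23.6361) sweep=117.8956

bisector direction at 178.4911° = (-0.999653,0.026332)
center distance |VC| = r/sin(θ/2) = 6.955249/sin(31.0522°) = 13.483900
C = V + |VC|·bis = (-7.4126,29.6870)
T_A = V + ((C−V)·d_A)·d_A = V + 11.5516·d_A = (-3.6693,35.5490)
T_B = V + ((C−V)·d_B)·d_B = V + 11.5516·d_B = (-3.9831,23.6361)
sweep = 180° − θ = 117.8956°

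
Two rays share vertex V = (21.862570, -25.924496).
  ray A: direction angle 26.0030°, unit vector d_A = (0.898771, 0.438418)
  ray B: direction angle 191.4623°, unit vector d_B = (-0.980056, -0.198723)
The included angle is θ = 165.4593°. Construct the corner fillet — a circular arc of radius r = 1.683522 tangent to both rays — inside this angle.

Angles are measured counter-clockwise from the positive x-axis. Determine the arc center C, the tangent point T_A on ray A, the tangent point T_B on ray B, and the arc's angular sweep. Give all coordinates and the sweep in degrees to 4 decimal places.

bisector direction at 108.7327° = (-0.321153,0.947027)
center distance |VC| = r/sin(θ/2) = 1.683522/sin(82.7297°) = 1.697167
C = V + |VC|·bis = (21.3175,-24.3172)
T_A = V + ((C−V)·d_A)·d_A = V + 0.2148·d_A = (22.0556,-25.8303)
T_B = V + ((C−V)·d_B)·d_B = V + 0.2148·d_B = (21.6521,-25.9672)
sweep = 180° − θ = 14.5407°

center=(21.3175,-24.3172) T_A=(22.0556,-25.8303) T_B=(21.6521,-25.9672) sweep=14.5407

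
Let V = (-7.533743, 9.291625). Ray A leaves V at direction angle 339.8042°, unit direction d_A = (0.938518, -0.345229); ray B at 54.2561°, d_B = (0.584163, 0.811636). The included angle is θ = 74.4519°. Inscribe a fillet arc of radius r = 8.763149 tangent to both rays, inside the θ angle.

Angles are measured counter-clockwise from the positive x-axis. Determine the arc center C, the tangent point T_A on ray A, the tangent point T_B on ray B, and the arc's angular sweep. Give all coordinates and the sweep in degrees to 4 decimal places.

bisector direction at 17.0301° = (0.956151,0.292875)
center distance |VC| = r/sin(θ/2) = 8.763149/sin(37.2259°) = 14.485506
C = V + |VC|·bis = (6.3166,13.5341)
T_A = V + ((C−V)·d_A)·d_A = V + 11.5342·d_A = (3.2913,5.3097)
T_B = V + ((C−V)·d_B)·d_B = V + 11.5342·d_B = (-0.7959,18.6532)
sweep = 180° − θ = 105.5481°

center=(6.3166,13.5341) T_A=(3.2913,5.3097) T_B=(-0.7959,18.6532) sweep=105.5481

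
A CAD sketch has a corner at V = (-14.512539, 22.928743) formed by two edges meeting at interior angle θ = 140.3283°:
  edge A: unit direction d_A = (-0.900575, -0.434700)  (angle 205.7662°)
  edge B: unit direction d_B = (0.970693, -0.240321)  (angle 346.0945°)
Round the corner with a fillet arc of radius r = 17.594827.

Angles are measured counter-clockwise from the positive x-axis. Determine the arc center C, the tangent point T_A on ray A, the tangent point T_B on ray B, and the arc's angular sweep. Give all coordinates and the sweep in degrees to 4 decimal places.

bisector direction at 275.9303° = (0.103319,-0.994648)
center distance |VC| = r/sin(θ/2) = 17.594827/sin(70.1642°) = 18.704596
C = V + |VC|·bis = (-12.5800,4.3242)
T_A = V + ((C−V)·d_A)·d_A = V + 6.3470·d_A = (-20.2285,20.1697)
T_B = V + ((C−V)·d_B)·d_B = V + 6.3470·d_B = (-8.3516,21.4034)
sweep = 180° − θ = 39.6717°

center=(-12.5800,4.3242) T_A=(-20.2285,20.1697) T_B=(-8.3516,21.4034) sweep=39.6717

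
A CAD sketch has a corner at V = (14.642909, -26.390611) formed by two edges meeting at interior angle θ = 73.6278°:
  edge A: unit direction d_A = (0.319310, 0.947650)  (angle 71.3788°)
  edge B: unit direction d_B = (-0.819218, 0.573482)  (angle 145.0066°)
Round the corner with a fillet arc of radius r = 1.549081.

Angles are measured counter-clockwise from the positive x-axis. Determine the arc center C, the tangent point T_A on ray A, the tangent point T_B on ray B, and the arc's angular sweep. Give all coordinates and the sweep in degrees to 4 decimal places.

center=(13.8358,-23.9347) T_A=(15.3038,-24.4293) T_B=(12.9474,-25.2037) sweep=106.3722

bisector direction at 108.1927° = (-0.312214,0.950012)
center distance |VC| = r/sin(θ/2) = 1.549081/sin(36.8139°) = 2.585172
C = V + |VC|·bis = (13.8358,-23.9347)
T_A = V + ((C−V)·d_A)·d_A = V + 2.0697·d_A = (15.3038,-24.4293)
T_B = V + ((C−V)·d_B)·d_B = V + 2.0697·d_B = (12.9474,-25.2037)
sweep = 180° − θ = 106.3722°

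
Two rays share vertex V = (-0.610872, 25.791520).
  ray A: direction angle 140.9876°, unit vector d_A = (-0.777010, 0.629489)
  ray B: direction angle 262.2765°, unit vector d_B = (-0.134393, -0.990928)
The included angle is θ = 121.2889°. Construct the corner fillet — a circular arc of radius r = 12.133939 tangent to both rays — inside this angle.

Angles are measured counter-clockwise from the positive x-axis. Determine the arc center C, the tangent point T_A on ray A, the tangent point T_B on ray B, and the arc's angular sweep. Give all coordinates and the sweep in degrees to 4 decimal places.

bisector direction at 201.6320° = (-0.929570,-0.368645)
center distance |VC| = r/sin(θ/2) = 12.133939/sin(60.6444°) = 13.921543
C = V + |VC|·bis = (-13.5519,20.6594)
T_A = V + ((C−V)·d_A)·d_A = V + 6.8247·d_A = (-5.9138,30.0876)
T_B = V + ((C−V)·d_B)·d_B = V + 6.8247·d_B = (-1.5281,19.0287)
sweep = 180° − θ = 58.7111°

center=(-13.5519,20.6594) T_A=(-5.9138,30.0876) T_B=(-1.5281,19.0287) sweep=58.7111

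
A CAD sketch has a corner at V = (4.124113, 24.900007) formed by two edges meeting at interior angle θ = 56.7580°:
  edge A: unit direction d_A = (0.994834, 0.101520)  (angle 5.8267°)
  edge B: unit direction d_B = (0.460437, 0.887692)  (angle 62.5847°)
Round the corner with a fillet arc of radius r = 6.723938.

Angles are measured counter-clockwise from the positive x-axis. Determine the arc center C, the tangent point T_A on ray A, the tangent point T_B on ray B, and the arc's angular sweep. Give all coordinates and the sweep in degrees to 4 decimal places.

center=(15.8238,32.8528) T_A=(16.5064,26.1636) T_B=(9.8550,35.9487) sweep=123.2420

bisector direction at 34.2057° = (0.827025,0.562166)
center distance |VC| = r/sin(θ/2) = 6.723938/sin(28.3790°) = 14.146672
C = V + |VC|·bis = (15.8238,32.8528)
T_A = V + ((C−V)·d_A)·d_A = V + 12.4466·d_A = (16.5064,26.1636)
T_B = V + ((C−V)·d_B)·d_B = V + 12.4466·d_B = (9.8550,35.9487)
sweep = 180° − θ = 123.2420°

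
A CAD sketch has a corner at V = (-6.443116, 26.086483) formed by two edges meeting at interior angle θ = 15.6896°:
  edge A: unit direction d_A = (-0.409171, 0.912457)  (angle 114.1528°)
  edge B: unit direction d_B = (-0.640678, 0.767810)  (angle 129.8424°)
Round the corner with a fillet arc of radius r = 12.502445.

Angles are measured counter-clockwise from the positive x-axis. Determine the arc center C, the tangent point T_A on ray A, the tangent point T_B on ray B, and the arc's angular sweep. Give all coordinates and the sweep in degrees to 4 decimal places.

bisector direction at 121.9976° = (-0.529884,0.848070)
center distance |VC| = r/sin(θ/2) = 12.502445/sin(7.8448°) = 91.599577
C = V + |VC|·bis = (-54.9802,103.7694)
T_A = V + ((C−V)·d_A)·d_A = V + 90.7423·d_A = (-43.5723,108.8850)
T_B = V + ((C−V)·d_B)·d_B = V + 90.7423·d_B = (-64.5797,95.7593)
sweep = 180° − θ = 164.3104°

center=(-54.9802,103.7694) T_A=(-43.5723,108.8850) T_B=(-64.5797,95.7593) sweep=164.3104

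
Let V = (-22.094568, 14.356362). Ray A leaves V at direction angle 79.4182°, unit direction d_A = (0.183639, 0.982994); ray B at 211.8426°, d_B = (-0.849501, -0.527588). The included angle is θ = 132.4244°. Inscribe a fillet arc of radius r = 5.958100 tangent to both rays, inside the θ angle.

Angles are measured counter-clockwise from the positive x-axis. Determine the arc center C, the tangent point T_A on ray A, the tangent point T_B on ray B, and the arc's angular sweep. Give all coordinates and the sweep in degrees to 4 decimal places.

bisector direction at 145.6304° = (-0.825413,0.564529)
center distance |VC| = r/sin(θ/2) = 5.958100/sin(66.2122°) = 6.511260
C = V + |VC|·bis = (-27.4690,18.0322)
T_A = V + ((C−V)·d_A)·d_A = V + 2.6263·d_A = (-21.6123,16.9380)
T_B = V + ((C−V)·d_B)·d_B = V + 2.6263·d_B = (-24.3256,12.9707)
sweep = 180° − θ = 47.5756°

center=(-27.4690,18.0322) T_A=(-21.6123,16.9380) T_B=(-24.3256,12.9707) sweep=47.5756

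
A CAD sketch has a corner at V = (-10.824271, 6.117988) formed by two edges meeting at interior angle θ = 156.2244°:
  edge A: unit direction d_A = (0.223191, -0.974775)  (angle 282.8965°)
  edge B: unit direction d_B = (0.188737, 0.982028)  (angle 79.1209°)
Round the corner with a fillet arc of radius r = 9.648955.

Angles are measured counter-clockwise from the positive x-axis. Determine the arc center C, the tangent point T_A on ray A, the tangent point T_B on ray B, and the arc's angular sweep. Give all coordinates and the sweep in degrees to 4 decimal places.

bisector direction at 1.0087° = (0.999845,0.017604)
center distance |VC| = r/sin(θ/2) = 9.648955/sin(78.1122°) = 9.860433
C = V + |VC|·bis = (-0.9654,6.2916)
T_A = V + ((C−V)·d_A)·d_A = V + 2.0312·d_A = (-10.3709,4.1380)
T_B = V + ((C−V)·d_B)·d_B = V + 2.0312·d_B = (-10.4409,8.1127)
sweep = 180° − θ = 23.7756°

center=(-0.9654,6.2916) T_A=(-10.3709,4.1380) T_B=(-10.4409,8.1127) sweep=23.7756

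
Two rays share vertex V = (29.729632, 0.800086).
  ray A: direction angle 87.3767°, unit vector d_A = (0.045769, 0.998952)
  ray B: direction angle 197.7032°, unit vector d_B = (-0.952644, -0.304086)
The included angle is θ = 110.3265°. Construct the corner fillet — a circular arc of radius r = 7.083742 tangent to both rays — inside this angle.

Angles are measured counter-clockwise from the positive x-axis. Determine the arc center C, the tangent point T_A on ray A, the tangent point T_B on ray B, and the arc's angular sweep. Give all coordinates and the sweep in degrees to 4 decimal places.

bisector direction at 142.5400° = (-0.793778,0.608208)
center distance |VC| = r/sin(θ/2) = 7.083742/sin(55.1632°) = 8.630469
C = V + |VC|·bis = (22.8790,6.0492)
T_A = V + ((C−V)·d_A)·d_A = V + 4.9301·d_A = (29.9553,5.7250)
T_B = V + ((C−V)·d_B)·d_B = V + 4.9301·d_B = (25.0330,-0.6991)
sweep = 180° − θ = 69.6735°

center=(22.8790,6.0492) T_A=(29.9553,5.7250) T_B=(25.0330,-0.6991) sweep=69.6735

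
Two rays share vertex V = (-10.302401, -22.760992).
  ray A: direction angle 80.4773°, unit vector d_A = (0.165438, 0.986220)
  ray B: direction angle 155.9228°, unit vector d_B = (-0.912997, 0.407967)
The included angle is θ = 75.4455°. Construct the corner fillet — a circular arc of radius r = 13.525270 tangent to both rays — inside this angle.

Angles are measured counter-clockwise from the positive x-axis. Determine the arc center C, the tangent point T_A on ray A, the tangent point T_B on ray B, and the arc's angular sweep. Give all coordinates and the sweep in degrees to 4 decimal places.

bisector direction at 118.2000° = (-0.472552,0.881303)
center distance |VC| = r/sin(θ/2) = 13.525270/sin(37.7227°) = 22.105852
C = V + |VC|·bis = (-20.7486,-3.2790)
T_A = V + ((C−V)·d_A)·d_A = V + 17.4853·d_A = (-7.4097,-5.5166)
T_B = V + ((C−V)·d_B)·d_B = V + 17.4853·d_B = (-26.2664,-15.6276)
sweep = 180° − θ = 104.5545°

center=(-20.7486,-3.2790) T_A=(-7.4097,-5.5166) T_B=(-26.2664,-15.6276) sweep=104.5545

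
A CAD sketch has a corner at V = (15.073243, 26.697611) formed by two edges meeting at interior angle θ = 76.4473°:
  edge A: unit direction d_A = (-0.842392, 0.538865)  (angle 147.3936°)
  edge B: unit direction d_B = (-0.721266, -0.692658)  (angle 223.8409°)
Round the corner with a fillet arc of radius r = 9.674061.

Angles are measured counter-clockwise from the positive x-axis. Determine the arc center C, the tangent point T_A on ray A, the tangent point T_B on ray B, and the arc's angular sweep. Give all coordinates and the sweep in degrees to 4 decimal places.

bisector direction at 185.6172° = (-0.995198,-0.097883)
center distance |VC| = r/sin(θ/2) = 9.674061/sin(38.2236°) = 15.635283
C = V + |VC|·bis = (-0.4870,25.1672)
T_A = V + ((C−V)·d_A)·d_A = V + 12.2831·d_A = (4.7261,33.3165)
T_B = V + ((C−V)·d_B)·d_B = V + 12.2831·d_B = (6.2139,18.1896)
sweep = 180° − θ = 103.5527°

center=(-0.4870,25.1672) T_A=(4.7261,33.3165) T_B=(6.2139,18.1896) sweep=103.5527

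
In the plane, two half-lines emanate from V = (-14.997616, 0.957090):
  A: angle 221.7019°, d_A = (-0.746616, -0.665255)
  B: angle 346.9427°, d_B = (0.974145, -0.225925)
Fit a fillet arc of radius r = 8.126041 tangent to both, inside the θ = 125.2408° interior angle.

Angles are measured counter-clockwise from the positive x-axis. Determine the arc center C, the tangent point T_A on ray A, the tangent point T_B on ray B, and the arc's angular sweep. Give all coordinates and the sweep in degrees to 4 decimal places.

center=(-12.7338,-7.9096) T_A=(-18.1397,-1.8426) T_B=(-10.8980,0.0063) sweep=54.7592

bisector direction at 284.3223° = (0.247376,-0.968920)
center distance |VC| = r/sin(θ/2) = 8.126041/sin(62.6204°) = 9.151162
C = V + |VC|·bis = (-12.7338,-7.9096)
T_A = V + ((C−V)·d_A)·d_A = V + 4.2085·d_A = (-18.1397,-1.8426)
T_B = V + ((C−V)·d_B)·d_B = V + 4.2085·d_B = (-10.8980,0.0063)
sweep = 180° − θ = 54.7592°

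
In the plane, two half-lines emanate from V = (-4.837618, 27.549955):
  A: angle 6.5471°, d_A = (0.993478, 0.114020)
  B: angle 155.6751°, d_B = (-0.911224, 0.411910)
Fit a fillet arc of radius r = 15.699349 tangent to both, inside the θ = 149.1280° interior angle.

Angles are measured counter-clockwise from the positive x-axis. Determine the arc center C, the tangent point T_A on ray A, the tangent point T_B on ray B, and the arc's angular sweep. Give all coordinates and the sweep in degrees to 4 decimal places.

bisector direction at 81.1111° = (0.154519,0.987990)
center distance |VC| = r/sin(θ/2) = 15.699349/sin(74.5640°) = 16.286842
C = V + |VC|·bis = (-2.3210,43.6412)
T_A = V + ((C−V)·d_A)·d_A = V + 4.3349·d_A = (-0.5310,28.0442)
T_B = V + ((C−V)·d_B)·d_B = V + 4.3349·d_B = (-8.7877,29.3356)
sweep = 180° − θ = 30.8720°

center=(-2.3210,43.6412) T_A=(-0.5310,28.0442) T_B=(-8.7877,29.3356) sweep=30.8720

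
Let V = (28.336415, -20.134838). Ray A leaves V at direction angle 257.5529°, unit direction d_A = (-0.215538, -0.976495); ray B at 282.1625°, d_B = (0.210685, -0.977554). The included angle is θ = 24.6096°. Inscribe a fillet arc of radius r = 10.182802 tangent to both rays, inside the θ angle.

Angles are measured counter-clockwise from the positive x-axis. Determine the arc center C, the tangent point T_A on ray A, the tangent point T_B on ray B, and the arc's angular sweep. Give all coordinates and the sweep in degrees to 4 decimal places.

center=(28.2177,-67.9161) T_A=(18.2743,-65.7213) T_B=(38.1720,-65.7707) sweep=155.3904

bisector direction at 269.8577° = (-0.002484,-0.999997)
center distance |VC| = r/sin(θ/2) = 10.182802/sin(12.3048°) = 47.781404
C = V + |VC|·bis = (28.2177,-67.9161)
T_A = V + ((C−V)·d_A)·d_A = V + 46.6838·d_A = (18.2743,-65.7213)
T_B = V + ((C−V)·d_B)·d_B = V + 46.6838·d_B = (38.1720,-65.7707)
sweep = 180° − θ = 155.3904°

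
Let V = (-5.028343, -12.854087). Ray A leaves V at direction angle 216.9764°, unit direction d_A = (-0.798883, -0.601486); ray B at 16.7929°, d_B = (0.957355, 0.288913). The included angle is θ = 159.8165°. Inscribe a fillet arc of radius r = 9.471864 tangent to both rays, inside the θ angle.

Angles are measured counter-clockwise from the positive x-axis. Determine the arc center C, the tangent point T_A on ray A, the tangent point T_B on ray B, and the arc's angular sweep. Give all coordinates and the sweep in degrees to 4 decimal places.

center=(-0.6779,-21.4350) T_A=(-6.3751,-13.8681) T_B=(-3.4144,-12.3670) sweep=20.1835

bisector direction at 296.8847° = (0.452196,-0.891919)
center distance |VC| = r/sin(θ/2) = 9.471864/sin(79.9082°) = 9.620712
C = V + |VC|·bis = (-0.6779,-21.4350)
T_A = V + ((C−V)·d_A)·d_A = V + 1.6858·d_A = (-6.3751,-13.8681)
T_B = V + ((C−V)·d_B)·d_B = V + 1.6858·d_B = (-3.4144,-12.3670)
sweep = 180° − θ = 20.1835°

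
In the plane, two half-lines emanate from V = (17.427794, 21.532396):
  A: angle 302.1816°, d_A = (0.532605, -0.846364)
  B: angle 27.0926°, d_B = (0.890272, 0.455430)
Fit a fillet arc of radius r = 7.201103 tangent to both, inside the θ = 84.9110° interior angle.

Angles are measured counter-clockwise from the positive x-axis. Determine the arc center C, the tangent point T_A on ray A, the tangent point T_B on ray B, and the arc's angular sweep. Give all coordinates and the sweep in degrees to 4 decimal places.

bisector direction at 344.6371° = (0.964267,-0.264932)
center distance |VC| = r/sin(θ/2) = 7.201103/sin(42.4555°) = 10.668026
C = V + |VC|·bis = (27.7146,18.7061)
T_A = V + ((C−V)·d_A)·d_A = V + 7.8709·d_A = (21.6199,14.8708)
T_B = V + ((C−V)·d_B)·d_B = V + 7.8709·d_B = (24.4350,25.1170)
sweep = 180° − θ = 95.0890°

center=(27.7146,18.7061) T_A=(21.6199,14.8708) T_B=(24.4350,25.1170) sweep=95.0890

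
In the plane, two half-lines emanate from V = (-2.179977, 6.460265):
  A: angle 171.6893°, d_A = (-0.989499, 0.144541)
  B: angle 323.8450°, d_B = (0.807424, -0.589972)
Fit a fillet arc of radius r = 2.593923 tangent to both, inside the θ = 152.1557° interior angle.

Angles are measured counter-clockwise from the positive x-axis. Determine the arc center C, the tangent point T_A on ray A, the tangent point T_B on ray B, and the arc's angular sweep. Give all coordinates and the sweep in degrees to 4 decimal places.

center=(-3.1911,3.9865) T_A=(-2.8162,6.5532) T_B=(-1.6608,6.0809) sweep=27.8443

bisector direction at 247.7671° = (-0.378372,-0.925654)
center distance |VC| = r/sin(θ/2) = 2.593923/sin(76.0778°) = 2.672430
C = V + |VC|·bis = (-3.1911,3.9865)
T_A = V + ((C−V)·d_A)·d_A = V + 0.6430·d_A = (-2.8162,6.5532)
T_B = V + ((C−V)·d_B)·d_B = V + 0.6430·d_B = (-1.6608,6.0809)
sweep = 180° − θ = 27.8443°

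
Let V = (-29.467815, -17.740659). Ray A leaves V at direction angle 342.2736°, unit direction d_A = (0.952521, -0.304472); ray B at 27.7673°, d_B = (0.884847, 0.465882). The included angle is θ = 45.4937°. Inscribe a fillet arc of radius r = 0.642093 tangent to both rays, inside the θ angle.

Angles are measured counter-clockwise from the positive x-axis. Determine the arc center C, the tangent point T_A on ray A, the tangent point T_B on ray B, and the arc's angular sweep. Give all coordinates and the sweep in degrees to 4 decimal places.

center=(-27.8136,-17.5953) T_A=(-28.0091,-18.2069) T_B=(-28.1127,-17.0272) sweep=134.5063

bisector direction at 5.0205° = (0.996164,0.087511)
center distance |VC| = r/sin(θ/2) = 0.642093/sin(22.7468°) = 1.660613
C = V + |VC|·bis = (-27.8136,-17.5953)
T_A = V + ((C−V)·d_A)·d_A = V + 1.5315·d_A = (-28.0091,-18.2069)
T_B = V + ((C−V)·d_B)·d_B = V + 1.5315·d_B = (-28.1127,-17.0272)
sweep = 180° − θ = 134.5063°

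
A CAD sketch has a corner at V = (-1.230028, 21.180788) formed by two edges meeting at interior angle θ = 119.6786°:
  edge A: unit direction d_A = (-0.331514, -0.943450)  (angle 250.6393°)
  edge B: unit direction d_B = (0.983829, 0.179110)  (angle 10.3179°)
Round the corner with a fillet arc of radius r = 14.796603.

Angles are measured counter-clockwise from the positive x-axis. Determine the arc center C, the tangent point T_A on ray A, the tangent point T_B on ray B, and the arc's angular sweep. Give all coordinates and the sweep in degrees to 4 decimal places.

center=(9.8794,8.1635) T_A=(-4.0805,13.0688) T_B=(7.2292,22.7208) sweep=60.3214

bisector direction at 310.4786° = (0.649164,-0.760648)
center distance |VC| = r/sin(θ/2) = 14.796603/sin(59.8393°) = 17.113425
C = V + |VC|·bis = (9.8794,8.1635)
T_A = V + ((C−V)·d_A)·d_A = V + 8.5982·d_A = (-4.0805,13.0688)
T_B = V + ((C−V)·d_B)·d_B = V + 8.5982·d_B = (7.2292,22.7208)
sweep = 180° − θ = 60.3214°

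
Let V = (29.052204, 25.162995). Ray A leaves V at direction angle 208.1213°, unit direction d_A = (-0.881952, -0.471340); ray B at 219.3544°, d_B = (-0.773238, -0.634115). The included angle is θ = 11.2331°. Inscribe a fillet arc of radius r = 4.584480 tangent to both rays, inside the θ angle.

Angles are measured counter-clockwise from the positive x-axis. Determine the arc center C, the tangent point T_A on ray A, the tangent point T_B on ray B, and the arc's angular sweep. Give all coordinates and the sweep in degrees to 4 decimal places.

bisector direction at 213.7379° = (-0.831587,-0.555394)
center distance |VC| = r/sin(θ/2) = 4.584480/sin(5.6166°) = 46.842370
C = V + |VC|·bis = (-9.9013,-0.8530)
T_A = V + ((C−V)·d_A)·d_A = V + 46.6175·d_A = (-12.0622,3.1903)
T_B = V + ((C−V)·d_B)·d_B = V + 46.6175·d_B = (-6.9942,-4.3979)
sweep = 180° − θ = 168.7669°

center=(-9.9013,-0.8530) T_A=(-12.0622,3.1903) T_B=(-6.9942,-4.3979) sweep=168.7669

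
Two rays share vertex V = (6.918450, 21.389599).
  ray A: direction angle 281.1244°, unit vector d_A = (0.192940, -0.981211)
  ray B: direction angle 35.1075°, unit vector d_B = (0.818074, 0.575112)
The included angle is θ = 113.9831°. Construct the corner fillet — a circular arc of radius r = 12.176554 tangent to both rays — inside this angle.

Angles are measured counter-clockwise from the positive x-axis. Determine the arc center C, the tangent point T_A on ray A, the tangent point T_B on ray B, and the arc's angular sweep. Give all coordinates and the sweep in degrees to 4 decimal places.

center=(20.3924,15.9775) T_A=(8.4446,13.6281) T_B=(13.3895,25.9388) sweep=66.0169

bisector direction at 338.1159° = (0.927940,-0.372729)
center distance |VC| = r/sin(θ/2) = 12.176554/sin(56.9915°) = 14.520267
C = V + |VC|·bis = (20.3924,15.9775)
T_A = V + ((C−V)·d_A)·d_A = V + 7.9101·d_A = (8.4446,13.6281)
T_B = V + ((C−V)·d_B)·d_B = V + 7.9101·d_B = (13.3895,25.9388)
sweep = 180° − θ = 66.0169°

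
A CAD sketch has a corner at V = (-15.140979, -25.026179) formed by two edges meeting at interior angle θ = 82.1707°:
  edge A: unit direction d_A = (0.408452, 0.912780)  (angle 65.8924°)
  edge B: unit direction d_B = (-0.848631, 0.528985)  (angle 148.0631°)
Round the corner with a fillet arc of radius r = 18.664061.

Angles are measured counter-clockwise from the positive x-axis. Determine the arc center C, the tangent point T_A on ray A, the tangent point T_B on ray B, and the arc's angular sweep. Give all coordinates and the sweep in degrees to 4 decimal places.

center=(-23.4338,2.1362) T_A=(-6.3976,-5.4872) T_B=(-33.3068,-13.7027) sweep=97.8293

bisector direction at 106.9778° = (-0.292000,0.956418)
center distance |VC| = r/sin(θ/2) = 18.664061/sin(41.0853°) = 28.400117
C = V + |VC|·bis = (-23.4338,2.1362)
T_A = V + ((C−V)·d_A)·d_A = V + 21.4061·d_A = (-6.3976,-5.4872)
T_B = V + ((C−V)·d_B)·d_B = V + 21.4061·d_B = (-33.3068,-13.7027)
sweep = 180° − θ = 97.8293°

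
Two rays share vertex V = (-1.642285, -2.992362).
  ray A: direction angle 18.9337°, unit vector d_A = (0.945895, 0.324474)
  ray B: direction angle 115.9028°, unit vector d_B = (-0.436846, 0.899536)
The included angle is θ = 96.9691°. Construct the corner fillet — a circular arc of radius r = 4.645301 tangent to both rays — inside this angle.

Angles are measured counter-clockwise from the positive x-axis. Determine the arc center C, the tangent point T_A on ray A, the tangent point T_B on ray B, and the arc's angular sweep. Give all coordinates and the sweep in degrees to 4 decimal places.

center=(0.7400,2.7359) T_A=(2.2473,-1.6581) T_B=(-3.4386,0.7066) sweep=83.0309

bisector direction at 67.4183° = (0.384001,0.923333)
center distance |VC| = r/sin(θ/2) = 4.645301/sin(48.4845°) = 6.203851
C = V + |VC|·bis = (0.7400,2.7359)
T_A = V + ((C−V)·d_A)·d_A = V + 4.1120·d_A = (2.2473,-1.6581)
T_B = V + ((C−V)·d_B)·d_B = V + 4.1120·d_B = (-3.4386,0.7066)
sweep = 180° − θ = 83.0309°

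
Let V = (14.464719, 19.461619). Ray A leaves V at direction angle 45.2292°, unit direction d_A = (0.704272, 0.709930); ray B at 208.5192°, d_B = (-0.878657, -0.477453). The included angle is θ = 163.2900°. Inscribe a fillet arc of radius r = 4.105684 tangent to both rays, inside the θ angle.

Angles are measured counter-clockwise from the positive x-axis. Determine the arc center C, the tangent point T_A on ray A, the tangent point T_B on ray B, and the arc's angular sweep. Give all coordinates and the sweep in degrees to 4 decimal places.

center=(11.9746,22.7812) T_A=(14.8894,19.8897) T_B=(13.9349,19.1737) sweep=16.7100

bisector direction at 126.8742° = (-0.600060,0.799955)
center distance |VC| = r/sin(θ/2) = 4.105684/sin(81.6450°) = 4.149726
C = V + |VC|·bis = (11.9746,22.7812)
T_A = V + ((C−V)·d_A)·d_A = V + 0.6030·d_A = (14.8894,19.8897)
T_B = V + ((C−V)·d_B)·d_B = V + 0.6030·d_B = (13.9349,19.1737)
sweep = 180° − θ = 16.7100°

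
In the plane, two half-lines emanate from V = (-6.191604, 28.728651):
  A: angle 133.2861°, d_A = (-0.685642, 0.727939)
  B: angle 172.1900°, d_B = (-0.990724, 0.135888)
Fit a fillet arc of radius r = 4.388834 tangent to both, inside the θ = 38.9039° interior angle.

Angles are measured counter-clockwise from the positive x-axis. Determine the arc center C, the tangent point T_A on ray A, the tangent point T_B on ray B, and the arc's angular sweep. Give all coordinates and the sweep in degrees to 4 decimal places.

center=(-17.9067,34.7654) T_A=(-14.7119,37.7746) T_B=(-18.5031,30.4173) sweep=141.0961

bisector direction at 152.7380° = (-0.888922,0.458059)
center distance |VC| = r/sin(θ/2) = 4.388834/sin(19.4520°) = 13.179040
C = V + |VC|·bis = (-17.9067,34.7654)
T_A = V + ((C−V)·d_A)·d_A = V + 12.4268·d_A = (-14.7119,37.7746)
T_B = V + ((C−V)·d_B)·d_B = V + 12.4268·d_B = (-18.5031,30.4173)
sweep = 180° − θ = 141.0961°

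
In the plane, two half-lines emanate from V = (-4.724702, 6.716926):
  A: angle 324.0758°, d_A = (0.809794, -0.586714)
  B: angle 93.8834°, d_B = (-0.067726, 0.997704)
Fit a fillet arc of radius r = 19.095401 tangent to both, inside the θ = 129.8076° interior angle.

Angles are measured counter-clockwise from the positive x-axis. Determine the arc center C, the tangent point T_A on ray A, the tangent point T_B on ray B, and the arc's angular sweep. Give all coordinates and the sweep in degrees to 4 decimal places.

center=(13.7212,16.9330) T_A=(2.5176,1.4697) T_B=(-5.3304,15.6398) sweep=50.1924

bisector direction at 28.9796° = (0.874792,0.484498)
center distance |VC| = r/sin(θ/2) = 19.095401/sin(64.9038°) = 21.085982
C = V + |VC|·bis = (13.7212,16.9330)
T_A = V + ((C−V)·d_A)·d_A = V + 8.9434·d_A = (2.5176,1.4697)
T_B = V + ((C−V)·d_B)·d_B = V + 8.9434·d_B = (-5.3304,15.6398)
sweep = 180° − θ = 50.1924°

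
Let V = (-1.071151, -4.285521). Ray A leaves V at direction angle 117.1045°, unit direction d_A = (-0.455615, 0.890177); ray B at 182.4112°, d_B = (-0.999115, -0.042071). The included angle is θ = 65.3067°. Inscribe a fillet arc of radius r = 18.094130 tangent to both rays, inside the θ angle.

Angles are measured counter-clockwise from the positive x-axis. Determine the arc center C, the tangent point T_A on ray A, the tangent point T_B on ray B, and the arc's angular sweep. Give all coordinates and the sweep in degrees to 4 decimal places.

bisector direction at 149.7578° = (-0.863905,0.503656)
center distance |VC| = r/sin(θ/2) = 18.094130/sin(32.6534°) = 33.535285
C = V + |VC|·bis = (-30.0424,12.6047)
T_A = V + ((C−V)·d_A)·d_A = V + 28.2350·d_A = (-13.9355,20.8487)
T_B = V + ((C−V)·d_B)·d_B = V + 28.2350·d_B = (-29.2812,-5.4734)
sweep = 180° − θ = 114.6933°

center=(-30.0424,12.6047) T_A=(-13.9355,20.8487) T_B=(-29.2812,-5.4734) sweep=114.6933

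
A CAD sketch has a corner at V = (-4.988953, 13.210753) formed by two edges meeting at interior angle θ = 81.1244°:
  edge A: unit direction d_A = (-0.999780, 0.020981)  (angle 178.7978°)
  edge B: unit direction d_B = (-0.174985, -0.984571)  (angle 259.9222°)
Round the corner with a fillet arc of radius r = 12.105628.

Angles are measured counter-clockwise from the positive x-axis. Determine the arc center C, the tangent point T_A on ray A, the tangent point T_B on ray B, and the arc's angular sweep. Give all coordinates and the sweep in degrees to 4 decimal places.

bisector direction at 219.3600° = (-0.773177,-0.634191)
center distance |VC| = r/sin(θ/2) = 12.105628/sin(40.5622°) = 18.616220
C = V + |VC|·bis = (-19.3826,1.4045)
T_A = V + ((C−V)·d_A)·d_A = V + 14.1428·d_A = (-19.1286,13.5075)
T_B = V + ((C−V)·d_B)·d_B = V + 14.1428·d_B = (-7.4637,-0.7138)
sweep = 180° − θ = 98.8756°

center=(-19.3826,1.4045) T_A=(-19.1286,13.5075) T_B=(-7.4637,-0.7138) sweep=98.8756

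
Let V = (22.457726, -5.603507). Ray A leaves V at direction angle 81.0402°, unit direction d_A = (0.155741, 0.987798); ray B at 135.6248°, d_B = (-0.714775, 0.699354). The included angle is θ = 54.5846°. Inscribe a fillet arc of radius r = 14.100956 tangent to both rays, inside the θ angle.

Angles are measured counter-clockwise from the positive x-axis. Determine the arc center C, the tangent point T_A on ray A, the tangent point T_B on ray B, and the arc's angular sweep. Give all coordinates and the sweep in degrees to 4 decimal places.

center=(12.7851,23.5882) T_A=(26.7140,21.3921) T_B=(2.9235,13.5092) sweep=125.4154

bisector direction at 108.3325° = (-0.314531,0.949247)
center distance |VC| = r/sin(θ/2) = 14.100956/sin(27.2923°) = 30.752518
C = V + |VC|·bis = (12.7851,23.5882)
T_A = V + ((C−V)·d_A)·d_A = V + 27.3291·d_A = (26.7140,21.3921)
T_B = V + ((C−V)·d_B)·d_B = V + 27.3291·d_B = (2.9235,13.5092)
sweep = 180° − θ = 125.4154°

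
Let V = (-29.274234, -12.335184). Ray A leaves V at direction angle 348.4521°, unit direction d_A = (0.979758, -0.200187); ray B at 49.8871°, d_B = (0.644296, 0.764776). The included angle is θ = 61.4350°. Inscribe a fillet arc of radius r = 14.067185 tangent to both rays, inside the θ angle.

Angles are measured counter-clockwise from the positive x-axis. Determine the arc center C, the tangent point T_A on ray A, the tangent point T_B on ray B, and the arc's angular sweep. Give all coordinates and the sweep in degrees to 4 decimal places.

bisector direction at 19.1696° = (0.944551,0.328366)
center distance |VC| = r/sin(θ/2) = 14.067185/sin(30.7175°) = 27.539219
C = V + |VC|·bis = (-3.2620,-3.2923)
T_A = V + ((C−V)·d_A)·d_A = V + 23.6754·d_A = (-6.0781,-17.0747)
T_B = V + ((C−V)·d_B)·d_B = V + 23.6754·d_B = (-14.0203,5.7712)
sweep = 180° − θ = 118.5650°

center=(-3.2620,-3.2923) T_A=(-6.0781,-17.0747) T_B=(-14.0203,5.7712) sweep=118.5650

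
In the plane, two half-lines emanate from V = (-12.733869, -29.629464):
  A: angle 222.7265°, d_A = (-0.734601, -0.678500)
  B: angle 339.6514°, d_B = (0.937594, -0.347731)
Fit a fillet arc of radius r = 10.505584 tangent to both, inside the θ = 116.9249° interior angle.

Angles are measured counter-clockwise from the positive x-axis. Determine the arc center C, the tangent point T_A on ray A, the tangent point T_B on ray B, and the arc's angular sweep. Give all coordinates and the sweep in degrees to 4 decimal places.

bisector direction at 281.1889° = (0.194045,-0.980993)
center distance |VC| = r/sin(θ/2) = 10.505584/sin(58.4624°) = 12.326193
C = V + |VC|·bis = (-10.3420,-41.7214)
T_A = V + ((C−V)·d_A)·d_A = V + 6.4473·d_A = (-17.4701,-34.0040)
T_B = V + ((C−V)·d_B)·d_B = V + 6.4473·d_B = (-6.6889,-31.8714)
sweep = 180° − θ = 63.0751°

center=(-10.3420,-41.7214) T_A=(-17.4701,-34.0040) T_B=(-6.6889,-31.8714) sweep=63.0751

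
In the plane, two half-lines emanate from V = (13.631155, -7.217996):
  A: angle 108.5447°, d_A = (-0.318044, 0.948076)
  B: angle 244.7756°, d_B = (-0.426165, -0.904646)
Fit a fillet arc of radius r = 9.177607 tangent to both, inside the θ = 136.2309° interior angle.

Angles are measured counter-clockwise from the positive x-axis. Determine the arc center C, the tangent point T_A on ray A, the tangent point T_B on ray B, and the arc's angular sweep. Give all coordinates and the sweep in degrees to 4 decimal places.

center=(3.7576,-6.6418) T_A=(12.4587,-3.7229) T_B=(12.0601,-10.5530) sweep=43.7691

bisector direction at 176.6602° = (-0.998302,0.058258)
center distance |VC| = r/sin(θ/2) = 9.177607/sin(68.1154°) = 9.890336
C = V + |VC|·bis = (3.7576,-6.6418)
T_A = V + ((C−V)·d_A)·d_A = V + 3.6865·d_A = (12.4587,-3.7229)
T_B = V + ((C−V)·d_B)·d_B = V + 3.6865·d_B = (12.0601,-10.5530)
sweep = 180° − θ = 43.7691°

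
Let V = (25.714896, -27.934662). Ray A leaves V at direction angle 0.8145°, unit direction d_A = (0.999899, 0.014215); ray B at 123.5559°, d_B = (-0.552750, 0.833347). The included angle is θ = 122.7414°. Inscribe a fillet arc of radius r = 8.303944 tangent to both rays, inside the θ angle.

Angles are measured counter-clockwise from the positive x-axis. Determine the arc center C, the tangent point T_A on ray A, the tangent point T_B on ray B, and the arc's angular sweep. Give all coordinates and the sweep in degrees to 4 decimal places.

center=(30.1294,-19.5671) T_A=(30.2474,-27.8702) T_B=(23.2093,-24.1571) sweep=57.2586

bisector direction at 62.1852° = (0.466615,0.884460)
center distance |VC| = r/sin(θ/2) = 8.303944/sin(61.3707°) = 9.460617
C = V + |VC|·bis = (30.1294,-19.5671)
T_A = V + ((C−V)·d_A)·d_A = V + 4.5330·d_A = (30.2474,-27.8702)
T_B = V + ((C−V)·d_B)·d_B = V + 4.5330·d_B = (23.2093,-24.1571)
sweep = 180° − θ = 57.2586°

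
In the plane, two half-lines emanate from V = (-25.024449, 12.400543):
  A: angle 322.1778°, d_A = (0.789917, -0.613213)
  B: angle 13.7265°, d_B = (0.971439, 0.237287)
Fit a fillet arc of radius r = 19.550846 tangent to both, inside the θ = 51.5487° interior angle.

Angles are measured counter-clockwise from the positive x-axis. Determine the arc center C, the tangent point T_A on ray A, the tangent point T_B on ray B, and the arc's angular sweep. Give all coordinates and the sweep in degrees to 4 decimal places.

bisector direction at 347.9521° = (0.977974,-0.208729)
center distance |VC| = r/sin(θ/2) = 19.550846/sin(25.7743°) = 44.962251
C = V + |VC|·bis = (18.9474,3.0156)
T_A = V + ((C−V)·d_A)·d_A = V + 40.4891·d_A = (6.9586,-12.4279)
T_B = V + ((C−V)·d_B)·d_B = V + 40.4891·d_B = (14.3083,22.0081)
sweep = 180° − θ = 128.4513°

center=(18.9474,3.0156) T_A=(6.9586,-12.4279) T_B=(14.3083,22.0081) sweep=128.4513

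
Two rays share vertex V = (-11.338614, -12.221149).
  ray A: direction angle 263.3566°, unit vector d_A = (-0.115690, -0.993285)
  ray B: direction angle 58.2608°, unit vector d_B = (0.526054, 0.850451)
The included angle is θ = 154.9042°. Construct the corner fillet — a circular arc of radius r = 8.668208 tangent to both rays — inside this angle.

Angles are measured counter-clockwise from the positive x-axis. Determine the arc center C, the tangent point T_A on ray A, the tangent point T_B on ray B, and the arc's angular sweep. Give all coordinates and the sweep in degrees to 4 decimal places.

center=(-2.9518,-15.1403) T_A=(-11.5618,-14.1375) T_B=(-10.3237,-10.5804) sweep=25.0958

bisector direction at 340.8087° = (0.944426,-0.328723)
center distance |VC| = r/sin(θ/2) = 8.668208/sin(77.4521°) = 8.880317
C = V + |VC|·bis = (-2.9518,-15.1403)
T_A = V + ((C−V)·d_A)·d_A = V + 1.9293·d_A = (-11.5618,-14.1375)
T_B = V + ((C−V)·d_B)·d_B = V + 1.9293·d_B = (-10.3237,-10.5804)
sweep = 180° − θ = 25.0958°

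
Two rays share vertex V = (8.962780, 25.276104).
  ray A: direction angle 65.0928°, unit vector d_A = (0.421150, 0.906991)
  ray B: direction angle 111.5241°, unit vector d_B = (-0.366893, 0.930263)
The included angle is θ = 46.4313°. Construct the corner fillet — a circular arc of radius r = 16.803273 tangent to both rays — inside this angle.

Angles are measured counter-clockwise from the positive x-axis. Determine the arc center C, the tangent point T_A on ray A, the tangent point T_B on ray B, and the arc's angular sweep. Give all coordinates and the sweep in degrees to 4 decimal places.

center=(10.2211,67.8846) T_A=(25.4615,60.8079) T_B=(-5.4104,61.7196) sweep=133.5687

bisector direction at 88.3085° = (0.029519,0.999564)
center distance |VC| = r/sin(θ/2) = 16.803273/sin(23.2157°) = 42.627026
C = V + |VC|·bis = (10.2211,67.8846)
T_A = V + ((C−V)·d_A)·d_A = V + 39.1754·d_A = (25.4615,60.8079)
T_B = V + ((C−V)·d_B)·d_B = V + 39.1754·d_B = (-5.4104,61.7196)
sweep = 180° − θ = 133.5687°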